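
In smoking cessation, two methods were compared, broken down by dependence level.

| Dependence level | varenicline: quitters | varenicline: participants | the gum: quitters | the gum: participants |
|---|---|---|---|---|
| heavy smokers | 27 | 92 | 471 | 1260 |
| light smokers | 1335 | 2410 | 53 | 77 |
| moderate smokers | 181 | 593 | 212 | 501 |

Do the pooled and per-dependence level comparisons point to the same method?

No

Heavy smokers: varenicline 27/92 = 29.3%, the gum 471/1260 = 37.4% → the gum
Light smokers: varenicline 1335/2410 = 55.4%, the gum 53/77 = 68.8% → the gum
Moderate smokers: varenicline 181/593 = 30.5%, the gum 212/501 = 42.3% → the gum
Overall: varenicline 1543/3095 = 49.9%, the gum 736/1838 = 40.0% → varenicline
The gum wins each dependence group but varenicline wins overall — the comparison reverses. The gum's participants skew toward heavy smokers, which has a lower base rate.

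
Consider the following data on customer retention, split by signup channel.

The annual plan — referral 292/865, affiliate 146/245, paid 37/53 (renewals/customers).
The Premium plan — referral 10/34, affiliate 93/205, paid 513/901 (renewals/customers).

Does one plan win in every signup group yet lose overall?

Referral: the annual plan 292/865 = 33.8%, the Premium plan 10/34 = 29.4% → the annual plan
Affiliate: the annual plan 146/245 = 59.6%, the Premium plan 93/205 = 45.4% → the annual plan
Paid: the annual plan 37/53 = 69.8%, the Premium plan 513/901 = 56.9% → the annual plan
Overall: the annual plan 475/1163 = 40.8%, the Premium plan 616/1140 = 54.0% → the Premium plan
The annual plan wins each signup group but the Premium plan wins overall — the comparison reverses. The annual plan's customers skew toward referral, which has a lower base rate.

Yes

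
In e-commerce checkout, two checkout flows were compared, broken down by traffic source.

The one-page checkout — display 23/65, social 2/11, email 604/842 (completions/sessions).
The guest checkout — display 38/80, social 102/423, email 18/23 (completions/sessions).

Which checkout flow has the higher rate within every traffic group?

the guest checkout

Display: the one-page checkout 23/65 = 35.4%, the guest checkout 38/80 = 47.5% → the guest checkout
Social: the one-page checkout 2/11 = 18.2%, the guest checkout 102/423 = 24.1% → the guest checkout
Email: the one-page checkout 604/842 = 71.7%, the guest checkout 18/23 = 78.3% → the guest checkout
The guest checkout has the higher rate in all 3 groups.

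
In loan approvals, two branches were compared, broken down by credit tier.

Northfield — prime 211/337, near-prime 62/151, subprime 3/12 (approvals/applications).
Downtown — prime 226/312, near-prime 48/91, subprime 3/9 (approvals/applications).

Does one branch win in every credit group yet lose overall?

No

Prime: Northfield 211/337 = 62.6%, Downtown 226/312 = 72.4% → Downtown
Near-prime: Northfield 62/151 = 41.1%, Downtown 48/91 = 52.7% → Downtown
Subprime: Northfield 3/12 = 25.0%, Downtown 3/9 = 33.3% → Downtown
Overall: Northfield 276/500 = 55.2%, Downtown 277/412 = 67.2% → Downtown
Downtown wins overall and in every credit group — no reversal.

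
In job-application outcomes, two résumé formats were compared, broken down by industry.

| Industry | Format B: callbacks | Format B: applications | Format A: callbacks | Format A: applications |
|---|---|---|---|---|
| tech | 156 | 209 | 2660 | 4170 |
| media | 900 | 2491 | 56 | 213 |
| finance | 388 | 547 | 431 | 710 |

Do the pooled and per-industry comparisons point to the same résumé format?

Tech: Format B 156/209 = 74.6%, Format A 2660/4170 = 63.8% → Format B
Media: Format B 900/2491 = 36.1%, Format A 56/213 = 26.3% → Format B
Finance: Format B 388/547 = 70.9%, Format A 431/710 = 60.7% → Format B
Overall: Format B 1444/3247 = 44.5%, Format A 3147/5093 = 61.8% → Format A
Format B wins each industry group but Format A wins overall — the comparison reverses. Format B's applications skew toward media, which has a lower base rate.

No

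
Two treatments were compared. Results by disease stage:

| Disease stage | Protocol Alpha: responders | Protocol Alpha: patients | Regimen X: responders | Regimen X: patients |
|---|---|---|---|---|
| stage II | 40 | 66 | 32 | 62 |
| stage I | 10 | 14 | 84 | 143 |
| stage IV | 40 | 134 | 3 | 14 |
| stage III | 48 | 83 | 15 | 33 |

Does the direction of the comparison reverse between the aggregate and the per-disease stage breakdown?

Stage II: Protocol Alpha 40/66 = 60.6%, Regimen X 32/62 = 51.6% → Protocol Alpha
Stage I: Protocol Alpha 10/14 = 71.4%, Regimen X 84/143 = 58.7% → Protocol Alpha
Stage IV: Protocol Alpha 40/134 = 29.9%, Regimen X 3/14 = 21.4% → Protocol Alpha
Stage III: Protocol Alpha 48/83 = 57.8%, Regimen X 15/33 = 45.5% → Protocol Alpha
Overall: Protocol Alpha 138/297 = 46.5%, Regimen X 134/252 = 53.2% → Regimen X
Protocol Alpha wins each disease group but Regimen X wins overall — the comparison reverses. Protocol Alpha's patients skew toward stage IV, which has a lower base rate.

Yes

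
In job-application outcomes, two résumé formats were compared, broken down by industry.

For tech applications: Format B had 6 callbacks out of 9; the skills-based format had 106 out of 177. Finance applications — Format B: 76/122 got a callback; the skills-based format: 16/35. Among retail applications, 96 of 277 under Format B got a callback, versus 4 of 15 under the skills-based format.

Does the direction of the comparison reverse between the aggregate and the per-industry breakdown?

Yes

Tech: Format B 6/9 = 66.7%, the skills-based format 106/177 = 59.9% → Format B
Finance: Format B 76/122 = 62.3%, the skills-based format 16/35 = 45.7% → Format B
Retail: Format B 96/277 = 34.7%, the skills-based format 4/15 = 26.7% → Format B
Overall: Format B 178/408 = 43.6%, the skills-based format 126/227 = 55.5% → the skills-based format
Format B wins each industry group but the skills-based format wins overall — the comparison reverses. Format B's applications skew toward retail, which has a lower base rate.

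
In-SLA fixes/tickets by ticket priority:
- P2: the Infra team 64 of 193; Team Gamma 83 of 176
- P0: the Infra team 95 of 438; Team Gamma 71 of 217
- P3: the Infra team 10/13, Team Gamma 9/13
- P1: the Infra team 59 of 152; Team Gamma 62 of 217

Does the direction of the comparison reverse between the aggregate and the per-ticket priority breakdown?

No

P2: the Infra team 64/193 = 33.2%, Team Gamma 83/176 = 47.2% → Team Gamma
P0: the Infra team 95/438 = 21.7%, Team Gamma 71/217 = 32.7% → Team Gamma
P3: the Infra team 10/13 = 76.9%, Team Gamma 9/13 = 69.2% → the Infra team
P1: the Infra team 59/152 = 38.8%, Team Gamma 62/217 = 28.6% → the Infra team
Overall: the Infra team 228/796 = 28.6%, Team Gamma 225/623 = 36.1% → Team Gamma
Neither sweeps: the Infra team wins 2 of 4 groups, Team Gamma wins 2. Team Gamma wins overall but not every group — no Simpson reversal.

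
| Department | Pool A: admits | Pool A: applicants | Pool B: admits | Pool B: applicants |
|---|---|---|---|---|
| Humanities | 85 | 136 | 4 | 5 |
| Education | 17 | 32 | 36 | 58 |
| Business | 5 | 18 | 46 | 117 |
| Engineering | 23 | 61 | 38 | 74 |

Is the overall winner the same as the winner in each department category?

No

Humanities: Pool A 85/136 = 62.5%, Pool B 4/5 = 80.0% → Pool B
Education: Pool A 17/32 = 53.1%, Pool B 36/58 = 62.1% → Pool B
Business: Pool A 5/18 = 27.8%, Pool B 46/117 = 39.3% → Pool B
Engineering: Pool A 23/61 = 37.7%, Pool B 38/74 = 51.4% → Pool B
Overall: Pool A 130/247 = 52.6%, Pool B 124/254 = 48.8% → Pool A
Pool B wins each department group but Pool A wins overall — the comparison reverses. Pool B's applicants skew toward Business, which has a lower base rate.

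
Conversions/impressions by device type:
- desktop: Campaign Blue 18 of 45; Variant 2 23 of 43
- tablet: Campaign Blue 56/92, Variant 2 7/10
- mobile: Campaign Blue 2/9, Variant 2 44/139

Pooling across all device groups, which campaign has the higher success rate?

Desktop: Campaign Blue 18/45 = 40.0%, Variant 2 23/43 = 53.5% → Variant 2
Tablet: Campaign Blue 56/92 = 60.9%, Variant 2 7/10 = 70.0% → Variant 2
Mobile: Campaign Blue 2/9 = 22.2%, Variant 2 44/139 = 31.7% → Variant 2
Overall: Campaign Blue 76/146 = 52.1%, Variant 2 74/192 = 38.5% → Campaign Blue
(Variant 2 wins every device group but Campaign Blue wins overall — Variant 2's impressions skew toward the low-rate mobile group.)

Campaign Blue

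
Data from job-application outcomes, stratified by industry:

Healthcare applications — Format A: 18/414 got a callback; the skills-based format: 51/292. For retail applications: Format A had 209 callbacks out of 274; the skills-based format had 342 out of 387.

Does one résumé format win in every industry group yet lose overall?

Healthcare: Format A 18/414 = 4.3%, the skills-based format 51/292 = 17.5% → the skills-based format
Retail: Format A 209/274 = 76.3%, the skills-based format 342/387 = 88.4% → the skills-based format
Overall: Format A 227/688 = 33.0%, the skills-based format 393/679 = 57.9% → the skills-based format
The skills-based format wins overall and in every industry group — no reversal.

No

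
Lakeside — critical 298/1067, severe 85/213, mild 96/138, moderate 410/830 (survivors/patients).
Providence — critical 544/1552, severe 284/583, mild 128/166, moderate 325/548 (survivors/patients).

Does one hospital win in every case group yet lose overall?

Critical: Lakeside 298/1067 = 27.9%, Providence 544/1552 = 35.1% → Providence
Severe: Lakeside 85/213 = 39.9%, Providence 284/583 = 48.7% → Providence
Mild: Lakeside 96/138 = 69.6%, Providence 128/166 = 77.1% → Providence
Moderate: Lakeside 410/830 = 49.4%, Providence 325/548 = 59.3% → Providence
Overall: Lakeside 889/2248 = 39.5%, Providence 1281/2849 = 45.0% → Providence
Providence wins overall and in every case group — no reversal.

No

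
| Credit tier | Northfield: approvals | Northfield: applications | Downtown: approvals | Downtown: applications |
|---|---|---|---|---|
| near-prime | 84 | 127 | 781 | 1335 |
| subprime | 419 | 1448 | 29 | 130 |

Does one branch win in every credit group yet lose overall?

Yes

Near-prime: Northfield 84/127 = 66.1%, Downtown 781/1335 = 58.5% → Northfield
Subprime: Northfield 419/1448 = 28.9%, Downtown 29/130 = 22.3% → Northfield
Overall: Northfield 503/1575 = 31.9%, Downtown 810/1465 = 55.3% → Downtown
Northfield wins each credit group but Downtown wins overall — the comparison reverses. Northfield's applications skew toward subprime, which has a lower base rate.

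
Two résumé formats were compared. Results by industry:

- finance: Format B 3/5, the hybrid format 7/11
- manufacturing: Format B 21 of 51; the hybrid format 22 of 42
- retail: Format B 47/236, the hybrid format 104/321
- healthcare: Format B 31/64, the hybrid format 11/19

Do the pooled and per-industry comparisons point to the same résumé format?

Yes

Finance: Format B 3/5 = 60.0%, the hybrid format 7/11 = 63.6% → the hybrid format
Manufacturing: Format B 21/51 = 41.2%, the hybrid format 22/42 = 52.4% → the hybrid format
Retail: Format B 47/236 = 19.9%, the hybrid format 104/321 = 32.4% → the hybrid format
Healthcare: Format B 31/64 = 48.4%, the hybrid format 11/19 = 57.9% → the hybrid format
Overall: Format B 102/356 = 28.7%, the hybrid format 144/393 = 36.6% → the hybrid format
The hybrid format wins overall and in every industry group — no reversal.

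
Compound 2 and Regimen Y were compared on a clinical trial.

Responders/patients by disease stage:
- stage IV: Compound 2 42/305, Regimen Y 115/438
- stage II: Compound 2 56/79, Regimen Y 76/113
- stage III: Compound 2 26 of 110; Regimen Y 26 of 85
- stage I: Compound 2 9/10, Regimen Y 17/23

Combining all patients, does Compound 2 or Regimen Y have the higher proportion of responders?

Regimen Y

Stage IV: Compound 2 42/305 = 13.8%, Regimen Y 115/438 = 26.3% → Regimen Y
Stage II: Compound 2 56/79 = 70.9%, Regimen Y 76/113 = 67.3% → Compound 2
Stage III: Compound 2 26/110 = 23.6%, Regimen Y 26/85 = 30.6% → Regimen Y
Stage I: Compound 2 9/10 = 90.0%, Regimen Y 17/23 = 73.9% → Compound 2
Overall: Compound 2 133/504 = 26.4%, Regimen Y 234/659 = 35.5% → Regimen Y
(Neither sweeps every disease group, but Regimen Y has the higher pooled rate.)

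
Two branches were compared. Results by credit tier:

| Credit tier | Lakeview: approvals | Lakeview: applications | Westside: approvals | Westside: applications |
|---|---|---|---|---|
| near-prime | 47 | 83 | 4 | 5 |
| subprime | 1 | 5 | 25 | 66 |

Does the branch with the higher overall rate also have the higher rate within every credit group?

Near-prime: Lakeview 47/83 = 56.6%, Westside 4/5 = 80.0% → Westside
Subprime: Lakeview 1/5 = 20.0%, Westside 25/66 = 37.9% → Westside
Overall: Lakeview 48/88 = 54.5%, Westside 29/71 = 40.8% → Lakeview
Westside wins each credit group but Lakeview wins overall — the comparison reverses. Westside's applications skew toward subprime, which has a lower base rate.

No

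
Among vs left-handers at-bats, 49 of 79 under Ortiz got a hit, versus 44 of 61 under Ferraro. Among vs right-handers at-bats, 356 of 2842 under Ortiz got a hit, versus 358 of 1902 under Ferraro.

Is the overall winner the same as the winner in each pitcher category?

Vs left-handers: Ortiz 49/79 = 62.0%, Ferraro 44/61 = 72.1% → Ferraro
Vs right-handers: Ortiz 356/2842 = 12.5%, Ferraro 358/1902 = 18.8% → Ferraro
Overall: Ortiz 405/2921 = 13.9%, Ferraro 402/1963 = 20.5% → Ferraro
Ferraro wins overall and in every pitcher group — no reversal.

Yes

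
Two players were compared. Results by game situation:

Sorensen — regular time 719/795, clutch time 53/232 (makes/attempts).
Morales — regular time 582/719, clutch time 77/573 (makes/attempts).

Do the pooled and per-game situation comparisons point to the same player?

Yes

Regular time: Sorensen 719/795 = 90.4%, Morales 582/719 = 80.9% → Sorensen
Clutch time: Sorensen 53/232 = 22.8%, Morales 77/573 = 13.4% → Sorensen
Overall: Sorensen 772/1027 = 75.2%, Morales 659/1292 = 51.0% → Sorensen
Sorensen wins overall and in every game group — no reversal.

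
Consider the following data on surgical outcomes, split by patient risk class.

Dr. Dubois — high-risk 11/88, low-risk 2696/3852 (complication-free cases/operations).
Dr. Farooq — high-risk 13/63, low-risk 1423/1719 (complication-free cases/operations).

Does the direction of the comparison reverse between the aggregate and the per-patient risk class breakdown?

High-risk: Dr. Dubois 11/88 = 12.5%, Dr. Farooq 13/63 = 20.6% → Dr. Farooq
Low-risk: Dr. Dubois 2696/3852 = 70.0%, Dr. Farooq 1423/1719 = 82.8% → Dr. Farooq
Overall: Dr. Dubois 2707/3940 = 68.7%, Dr. Farooq 1436/1782 = 80.6% → Dr. Farooq
Dr. Farooq wins overall and in every patient risk group — no reversal.

No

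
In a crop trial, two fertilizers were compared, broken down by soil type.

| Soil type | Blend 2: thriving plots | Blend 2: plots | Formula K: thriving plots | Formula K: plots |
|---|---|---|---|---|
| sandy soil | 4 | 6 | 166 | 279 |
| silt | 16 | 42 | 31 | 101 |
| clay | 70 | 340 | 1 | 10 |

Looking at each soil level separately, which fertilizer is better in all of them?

Sandy soil: Blend 2 4/6 = 66.7%, Formula K 166/279 = 59.5% → Blend 2
Silt: Blend 2 16/42 = 38.1%, Formula K 31/101 = 30.7% → Blend 2
Clay: Blend 2 70/340 = 20.6%, Formula K 1/10 = 10.0% → Blend 2
Blend 2 has the higher rate in all 3 groups.

Blend 2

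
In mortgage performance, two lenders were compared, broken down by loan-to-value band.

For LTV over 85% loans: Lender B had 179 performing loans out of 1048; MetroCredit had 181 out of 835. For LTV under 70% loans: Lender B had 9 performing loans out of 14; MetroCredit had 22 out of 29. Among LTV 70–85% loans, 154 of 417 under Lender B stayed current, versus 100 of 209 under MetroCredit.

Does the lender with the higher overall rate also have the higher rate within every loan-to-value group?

LTV over 85%: Lender B 179/1048 = 17.1%, MetroCredit 181/835 = 21.7% → MetroCredit
LTV under 70%: Lender B 9/14 = 64.3%, MetroCredit 22/29 = 75.9% → MetroCredit
LTV 70–85%: Lender B 154/417 = 36.9%, MetroCredit 100/209 = 47.8% → MetroCredit
Overall: Lender B 342/1479 = 23.1%, MetroCredit 303/1073 = 28.2% → MetroCredit
MetroCredit wins overall and in every loan-to-value group — no reversal.

Yes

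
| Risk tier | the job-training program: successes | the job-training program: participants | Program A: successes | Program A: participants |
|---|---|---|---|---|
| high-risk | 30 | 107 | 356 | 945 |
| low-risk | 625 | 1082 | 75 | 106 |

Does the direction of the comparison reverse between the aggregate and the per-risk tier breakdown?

Yes

High-risk: the job-training program 30/107 = 28.0%, Program A 356/945 = 37.7% → Program A
Low-risk: the job-training program 625/1082 = 57.8%, Program A 75/106 = 70.8% → Program A
Overall: the job-training program 655/1189 = 55.1%, Program A 431/1051 = 41.0% → the job-training program
Program A wins each risk group but the job-training program wins overall — the comparison reverses. Program A's participants skew toward high-risk, which has a lower base rate.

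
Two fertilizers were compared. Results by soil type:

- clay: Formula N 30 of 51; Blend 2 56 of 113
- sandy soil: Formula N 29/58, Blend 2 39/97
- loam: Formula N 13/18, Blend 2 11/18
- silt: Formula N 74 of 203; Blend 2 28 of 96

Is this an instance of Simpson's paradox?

Clay: Formula N 30/51 = 58.8%, Blend 2 56/113 = 49.6% → Formula N
Sandy soil: Formula N 29/58 = 50.0%, Blend 2 39/97 = 40.2% → Formula N
Loam: Formula N 13/18 = 72.2%, Blend 2 11/18 = 61.1% → Formula N
Silt: Formula N 74/203 = 36.5%, Blend 2 28/96 = 29.2% → Formula N
Overall: Formula N 146/330 = 44.2%, Blend 2 134/324 = 41.4% → Formula N
Formula N wins overall and in every soil group — no reversal.

No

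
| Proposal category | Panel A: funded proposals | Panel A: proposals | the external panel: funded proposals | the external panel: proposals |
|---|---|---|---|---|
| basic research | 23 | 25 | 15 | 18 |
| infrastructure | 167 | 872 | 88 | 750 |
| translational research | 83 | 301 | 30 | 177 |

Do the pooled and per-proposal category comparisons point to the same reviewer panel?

Yes

Basic research: Panel A 23/25 = 92.0%, the external panel 15/18 = 83.3% → Panel A
Infrastructure: Panel A 167/872 = 19.2%, the external panel 88/750 = 11.7% → Panel A
Translational research: Panel A 83/301 = 27.6%, the external panel 30/177 = 16.9% → Panel A
Overall: Panel A 273/1198 = 22.8%, the external panel 133/945 = 14.1% → Panel A
Panel A wins overall and in every proposal group — no reversal.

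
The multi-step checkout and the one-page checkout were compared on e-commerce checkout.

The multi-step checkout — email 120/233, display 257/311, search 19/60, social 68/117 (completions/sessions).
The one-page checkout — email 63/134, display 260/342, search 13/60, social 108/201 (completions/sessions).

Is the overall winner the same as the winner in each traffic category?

Email: the multi-step checkout 120/233 = 51.5%, the one-page checkout 63/134 = 47.0% → the multi-step checkout
Display: the multi-step checkout 257/311 = 82.6%, the one-page checkout 260/342 = 76.0% → the multi-step checkout
Search: the multi-step checkout 19/60 = 31.7%, the one-page checkout 13/60 = 21.7% → the multi-step checkout
Social: the multi-step checkout 68/117 = 58.1%, the one-page checkout 108/201 = 53.7% → the multi-step checkout
Overall: the multi-step checkout 464/721 = 64.4%, the one-page checkout 444/737 = 60.2% → the multi-step checkout
The multi-step checkout wins overall and in every traffic group — no reversal.

Yes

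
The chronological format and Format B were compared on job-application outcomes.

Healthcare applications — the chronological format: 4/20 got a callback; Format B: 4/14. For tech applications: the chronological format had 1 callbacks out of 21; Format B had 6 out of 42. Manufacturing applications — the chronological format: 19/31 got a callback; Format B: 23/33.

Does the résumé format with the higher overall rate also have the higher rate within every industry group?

Yes

Healthcare: the chronological format 4/20 = 20.0%, Format B 4/14 = 28.6% → Format B
Tech: the chronological format 1/21 = 4.8%, Format B 6/42 = 14.3% → Format B
Manufacturing: the chronological format 19/31 = 61.3%, Format B 23/33 = 69.7% → Format B
Overall: the chronological format 24/72 = 33.3%, Format B 33/89 = 37.1% → Format B
Format B wins overall and in every industry group — no reversal.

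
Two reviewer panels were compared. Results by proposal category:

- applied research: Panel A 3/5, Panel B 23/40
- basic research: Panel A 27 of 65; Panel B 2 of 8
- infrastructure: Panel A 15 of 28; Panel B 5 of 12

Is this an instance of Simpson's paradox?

Yes

Applied research: Panel A 3/5 = 60.0%, Panel B 23/40 = 57.5% → Panel A
Basic research: Panel A 27/65 = 41.5%, Panel B 2/8 = 25.0% → Panel A
Infrastructure: Panel A 15/28 = 53.6%, Panel B 5/12 = 41.7% → Panel A
Overall: Panel A 45/98 = 45.9%, Panel B 30/60 = 50.0% → Panel B
Panel A wins each proposal group but Panel B wins overall — the comparison reverses. Panel A's proposals skew toward basic research, which has a lower base rate.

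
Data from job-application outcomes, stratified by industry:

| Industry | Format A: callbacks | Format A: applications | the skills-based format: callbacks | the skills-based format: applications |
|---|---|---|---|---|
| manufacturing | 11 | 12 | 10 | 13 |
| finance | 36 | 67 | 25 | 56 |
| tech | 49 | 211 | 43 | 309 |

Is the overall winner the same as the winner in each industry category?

Yes

Manufacturing: Format A 11/12 = 91.7%, the skills-based format 10/13 = 76.9% → Format A
Finance: Format A 36/67 = 53.7%, the skills-based format 25/56 = 44.6% → Format A
Tech: Format A 49/211 = 23.2%, the skills-based format 43/309 = 13.9% → Format A
Overall: Format A 96/290 = 33.1%, the skills-based format 78/378 = 20.6% → Format A
Format A wins overall and in every industry group — no reversal.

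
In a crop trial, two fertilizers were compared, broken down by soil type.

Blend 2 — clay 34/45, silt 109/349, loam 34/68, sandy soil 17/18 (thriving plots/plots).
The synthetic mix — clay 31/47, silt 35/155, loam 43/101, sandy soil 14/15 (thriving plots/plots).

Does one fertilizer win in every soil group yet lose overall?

Clay: Blend 2 34/45 = 75.6%, the synthetic mix 31/47 = 66.0% → Blend 2
Silt: Blend 2 109/349 = 31.2%, the synthetic mix 35/155 = 22.6% → Blend 2
Loam: Blend 2 34/68 = 50.0%, the synthetic mix 43/101 = 42.6% → Blend 2
Sandy soil: Blend 2 17/18 = 94.4%, the synthetic mix 14/15 = 93.3% → Blend 2
Overall: Blend 2 194/480 = 40.4%, the synthetic mix 123/318 = 38.7% → Blend 2
Blend 2 wins overall and in every soil group — no reversal.

No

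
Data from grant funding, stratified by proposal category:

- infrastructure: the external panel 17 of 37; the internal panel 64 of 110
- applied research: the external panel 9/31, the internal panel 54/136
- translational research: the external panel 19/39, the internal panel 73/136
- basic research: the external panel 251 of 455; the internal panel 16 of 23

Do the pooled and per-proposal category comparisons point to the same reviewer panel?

No

Infrastructure: the external panel 17/37 = 45.9%, the internal panel 64/110 = 58.2% → the internal panel
Applied research: the external panel 9/31 = 29.0%, the internal panel 54/136 = 39.7% → the internal panel
Translational research: the external panel 19/39 = 48.7%, the internal panel 73/136 = 53.7% → the internal panel
Basic research: the external panel 251/455 = 55.2%, the internal panel 16/23 = 69.6% → the internal panel
Overall: the external panel 296/562 = 52.7%, the internal panel 207/405 = 51.1% → the external panel
The internal panel wins each proposal group but the external panel wins overall — the comparison reverses. The internal panel's proposals skew toward applied research, which has a lower base rate.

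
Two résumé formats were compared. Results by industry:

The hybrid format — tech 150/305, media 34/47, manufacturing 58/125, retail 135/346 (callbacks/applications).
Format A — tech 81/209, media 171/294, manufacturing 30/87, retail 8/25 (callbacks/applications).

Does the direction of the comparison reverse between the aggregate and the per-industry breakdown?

Tech: the hybrid format 150/305 = 49.2%, Format A 81/209 = 38.8% → the hybrid format
Media: the hybrid format 34/47 = 72.3%, Format A 171/294 = 58.2% → the hybrid format
Manufacturing: the hybrid format 58/125 = 46.4%, Format A 30/87 = 34.5% → the hybrid format
Retail: the hybrid format 135/346 = 39.0%, Format A 8/25 = 32.0% → the hybrid format
Overall: the hybrid format 377/823 = 45.8%, Format A 290/615 = 47.2% → Format A
The hybrid format wins each industry group but Format A wins overall — the comparison reverses. The hybrid format's applications skew toward retail, which has a lower base rate.

Yes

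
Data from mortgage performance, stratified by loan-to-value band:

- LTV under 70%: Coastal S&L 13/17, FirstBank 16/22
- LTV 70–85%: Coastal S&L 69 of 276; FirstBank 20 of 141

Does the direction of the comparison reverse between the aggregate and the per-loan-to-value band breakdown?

No

LTV under 70%: Coastal S&L 13/17 = 76.5%, FirstBank 16/22 = 72.7% → Coastal S&L
LTV 70–85%: Coastal S&L 69/276 = 25.0%, FirstBank 20/141 = 14.2% → Coastal S&L
Overall: Coastal S&L 82/293 = 28.0%, FirstBank 36/163 = 22.1% → Coastal S&L
Coastal S&L wins overall and in every loan-to-value group — no reversal.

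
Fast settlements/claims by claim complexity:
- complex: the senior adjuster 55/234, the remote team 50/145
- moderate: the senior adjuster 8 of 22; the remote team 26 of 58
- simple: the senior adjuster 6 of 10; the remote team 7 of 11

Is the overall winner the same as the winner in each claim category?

Yes

Complex: the senior adjuster 55/234 = 23.5%, the remote team 50/145 = 34.5% → the remote team
Moderate: the senior adjuster 8/22 = 36.4%, the remote team 26/58 = 44.8% → the remote team
Simple: the senior adjuster 6/10 = 60.0%, the remote team 7/11 = 63.6% → the remote team
Overall: the senior adjuster 69/266 = 25.9%, the remote team 83/214 = 38.8% → the remote team
The remote team wins overall and in every claim group — no reversal.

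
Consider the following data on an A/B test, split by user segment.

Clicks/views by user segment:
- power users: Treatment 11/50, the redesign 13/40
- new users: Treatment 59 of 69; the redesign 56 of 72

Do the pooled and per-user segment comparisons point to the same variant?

No

Power users: Treatment 11/50 = 22.0%, the redesign 13/40 = 32.5% → the redesign
New users: Treatment 59/69 = 85.5%, the redesign 56/72 = 77.8% → Treatment
Overall: Treatment 70/119 = 58.8%, the redesign 69/112 = 61.6% → the redesign
Neither sweeps: Treatment wins 1 of 2 groups, the redesign wins 1. The redesign wins overall but not every group — no Simpson reversal.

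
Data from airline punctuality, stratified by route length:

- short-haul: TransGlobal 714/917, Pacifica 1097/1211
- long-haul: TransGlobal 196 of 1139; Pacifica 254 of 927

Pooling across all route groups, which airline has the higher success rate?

Short-haul: TransGlobal 714/917 = 77.9%, Pacifica 1097/1211 = 90.6% → Pacifica
Long-haul: TransGlobal 196/1139 = 17.2%, Pacifica 254/927 = 27.4% → Pacifica
Overall: TransGlobal 910/2056 = 44.3%, Pacifica 1351/2138 = 63.2% → Pacifica

Pacifica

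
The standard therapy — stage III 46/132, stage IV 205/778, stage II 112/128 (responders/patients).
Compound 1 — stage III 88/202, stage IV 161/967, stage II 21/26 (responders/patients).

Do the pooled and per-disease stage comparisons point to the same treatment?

Stage III: the standard therapy 46/132 = 34.8%, Compound 1 88/202 = 43.6% → Compound 1
Stage IV: the standard therapy 205/778 = 26.3%, Compound 1 161/967 = 16.6% → the standard therapy
Stage II: the standard therapy 112/128 = 87.5%, Compound 1 21/26 = 80.8% → the standard therapy
Overall: the standard therapy 363/1038 = 35.0%, Compound 1 270/1195 = 22.6% → the standard therapy
Neither sweeps: the standard therapy wins 2 of 3 groups, Compound 1 wins 1. The standard therapy wins overall but not every group — no Simpson reversal.

No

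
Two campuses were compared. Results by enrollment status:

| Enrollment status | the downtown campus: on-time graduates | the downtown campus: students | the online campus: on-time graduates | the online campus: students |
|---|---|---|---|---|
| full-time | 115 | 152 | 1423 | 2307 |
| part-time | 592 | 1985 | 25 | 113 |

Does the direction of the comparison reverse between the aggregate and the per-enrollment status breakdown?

Full-time: the downtown campus 115/152 = 75.7%, the online campus 1423/2307 = 61.7% → the downtown campus
Part-time: the downtown campus 592/1985 = 29.8%, the online campus 25/113 = 22.1% → the downtown campus
Overall: the downtown campus 707/2137 = 33.1%, the online campus 1448/2420 = 59.8% → the online campus
The downtown campus wins each enrollment group but the online campus wins overall — the comparison reverses. The downtown campus's students skew toward part-time, which has a lower base rate.

Yes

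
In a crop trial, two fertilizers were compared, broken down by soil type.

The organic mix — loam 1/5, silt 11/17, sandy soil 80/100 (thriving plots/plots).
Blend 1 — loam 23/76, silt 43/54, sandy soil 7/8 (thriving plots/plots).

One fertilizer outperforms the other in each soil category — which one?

Loam: the organic mix 1/5 = 20.0%, Blend 1 23/76 = 30.3% → Blend 1
Silt: the organic mix 11/17 = 64.7%, Blend 1 43/54 = 79.6% → Blend 1
Sandy soil: the organic mix 80/100 = 80.0%, Blend 1 7/8 = 87.5% → Blend 1
Blend 1 has the higher rate in all 3 groups.

Blend 1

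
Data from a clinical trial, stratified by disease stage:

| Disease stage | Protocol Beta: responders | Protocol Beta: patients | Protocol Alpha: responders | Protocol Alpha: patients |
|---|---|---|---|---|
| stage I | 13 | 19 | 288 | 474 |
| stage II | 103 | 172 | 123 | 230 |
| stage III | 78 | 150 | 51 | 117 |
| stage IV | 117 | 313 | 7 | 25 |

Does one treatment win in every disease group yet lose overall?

Stage I: Protocol Beta 13/19 = 68.4%, Protocol Alpha 288/474 = 60.8% → Protocol Beta
Stage II: Protocol Beta 103/172 = 59.9%, Protocol Alpha 123/230 = 53.5% → Protocol Beta
Stage III: Protocol Beta 78/150 = 52.0%, Protocol Alpha 51/117 = 43.6% → Protocol Beta
Stage IV: Protocol Beta 117/313 = 37.4%, Protocol Alpha 7/25 = 28.0% → Protocol Beta
Overall: Protocol Beta 311/654 = 47.6%, Protocol Alpha 469/846 = 55.4% → Protocol Alpha
Protocol Beta wins each disease group but Protocol Alpha wins overall — the comparison reverses. Protocol Beta's patients skew toward stage IV, which has a lower base rate.

Yes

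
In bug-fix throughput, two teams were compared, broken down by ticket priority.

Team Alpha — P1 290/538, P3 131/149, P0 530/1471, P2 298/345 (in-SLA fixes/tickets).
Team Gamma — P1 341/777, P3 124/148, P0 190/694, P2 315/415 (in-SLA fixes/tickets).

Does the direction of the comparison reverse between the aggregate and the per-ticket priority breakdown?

No

P1: Team Alpha 290/538 = 53.9%, Team Gamma 341/777 = 43.9% → Team Alpha
P3: Team Alpha 131/149 = 87.9%, Team Gamma 124/148 = 83.8% → Team Alpha
P0: Team Alpha 530/1471 = 36.0%, Team Gamma 190/694 = 27.4% → Team Alpha
P2: Team Alpha 298/345 = 86.4%, Team Gamma 315/415 = 75.9% → Team Alpha
Overall: Team Alpha 1249/2503 = 49.9%, Team Gamma 970/2034 = 47.7% → Team Alpha
Team Alpha wins overall and in every ticket group — no reversal.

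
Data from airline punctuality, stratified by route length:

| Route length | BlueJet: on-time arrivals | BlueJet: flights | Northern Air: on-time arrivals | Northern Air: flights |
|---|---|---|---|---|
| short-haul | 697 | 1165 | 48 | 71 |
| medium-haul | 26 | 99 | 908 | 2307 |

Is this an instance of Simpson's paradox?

Yes

Short-haul: BlueJet 697/1165 = 59.8%, Northern Air 48/71 = 67.6% → Northern Air
Medium-haul: BlueJet 26/99 = 26.3%, Northern Air 908/2307 = 39.4% → Northern Air
Overall: BlueJet 723/1264 = 57.2%, Northern Air 956/2378 = 40.2% → BlueJet
Northern Air wins each route group but BlueJet wins overall — the comparison reverses. Northern Air's flights skew toward medium-haul, which has a lower base rate.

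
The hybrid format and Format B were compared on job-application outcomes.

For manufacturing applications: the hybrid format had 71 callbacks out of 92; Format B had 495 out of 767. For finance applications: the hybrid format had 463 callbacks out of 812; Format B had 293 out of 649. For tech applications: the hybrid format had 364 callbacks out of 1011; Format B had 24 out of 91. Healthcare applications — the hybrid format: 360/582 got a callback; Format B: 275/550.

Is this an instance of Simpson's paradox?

Yes

Manufacturing: the hybrid format 71/92 = 77.2%, Format B 495/767 = 64.5% → the hybrid format
Finance: the hybrid format 463/812 = 57.0%, Format B 293/649 = 45.1% → the hybrid format
Tech: the hybrid format 364/1011 = 36.0%, Format B 24/91 = 26.4% → the hybrid format
Healthcare: the hybrid format 360/582 = 61.9%, Format B 275/550 = 50.0% → the hybrid format
Overall: the hybrid format 1258/2497 = 50.4%, Format B 1087/2057 = 52.8% → Format B
The hybrid format wins each industry group but Format B wins overall — the comparison reverses. The hybrid format's applications skew toward tech, which has a lower base rate.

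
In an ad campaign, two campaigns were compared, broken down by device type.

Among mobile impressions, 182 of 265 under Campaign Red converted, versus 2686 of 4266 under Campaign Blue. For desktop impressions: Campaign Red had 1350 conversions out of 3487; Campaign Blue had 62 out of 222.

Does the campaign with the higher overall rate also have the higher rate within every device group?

No

Mobile: Campaign Red 182/265 = 68.7%, Campaign Blue 2686/4266 = 63.0% → Campaign Red
Desktop: Campaign Red 1350/3487 = 38.7%, Campaign Blue 62/222 = 27.9% → Campaign Red
Overall: Campaign Red 1532/3752 = 40.8%, Campaign Blue 2748/4488 = 61.2% → Campaign Blue
Campaign Red wins each device group but Campaign Blue wins overall — the comparison reverses. Campaign Red's impressions skew toward desktop, which has a lower base rate.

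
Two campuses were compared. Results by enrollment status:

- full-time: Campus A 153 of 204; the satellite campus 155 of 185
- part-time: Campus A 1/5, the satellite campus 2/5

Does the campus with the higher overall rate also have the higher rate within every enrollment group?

Full-time: Campus A 153/204 = 75.0%, the satellite campus 155/185 = 83.8% → the satellite campus
Part-time: Campus A 1/5 = 20.0%, the satellite campus 2/5 = 40.0% → the satellite campus
Overall: Campus A 154/209 = 73.7%, the satellite campus 157/190 = 82.6% → the satellite campus
The satellite campus wins overall and in every enrollment group — no reversal.

Yes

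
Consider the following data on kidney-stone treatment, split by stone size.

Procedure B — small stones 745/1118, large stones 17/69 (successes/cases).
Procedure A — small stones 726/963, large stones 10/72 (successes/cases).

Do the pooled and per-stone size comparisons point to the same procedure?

No

Small stones: Procedure B 745/1118 = 66.6%, Procedure A 726/963 = 75.4% → Procedure A
Large stones: Procedure B 17/69 = 24.6%, Procedure A 10/72 = 13.9% → Procedure B
Overall: Procedure B 762/1187 = 64.2%, Procedure A 736/1035 = 71.1% → Procedure A
Neither sweeps: Procedure B wins 1 of 2 groups, Procedure A wins 1. Procedure A wins overall but not every group — no Simpson reversal.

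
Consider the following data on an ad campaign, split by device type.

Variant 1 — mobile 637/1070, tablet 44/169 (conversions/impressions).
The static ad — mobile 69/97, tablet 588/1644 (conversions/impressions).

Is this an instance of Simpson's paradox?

Mobile: Variant 1 637/1070 = 59.5%, the static ad 69/97 = 71.1% → the static ad
Tablet: Variant 1 44/169 = 26.0%, the static ad 588/1644 = 35.8% → the static ad
Overall: Variant 1 681/1239 = 55.0%, the static ad 657/1741 = 37.7% → Variant 1
The static ad wins each device group but Variant 1 wins overall — the comparison reverses. The static ad's impressions skew toward tablet, which has a lower base rate.

Yes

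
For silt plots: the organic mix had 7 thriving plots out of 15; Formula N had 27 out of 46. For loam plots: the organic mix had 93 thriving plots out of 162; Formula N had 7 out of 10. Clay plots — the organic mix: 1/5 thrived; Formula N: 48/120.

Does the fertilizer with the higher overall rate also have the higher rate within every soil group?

No

Silt: the organic mix 7/15 = 46.7%, Formula N 27/46 = 58.7% → Formula N
Loam: the organic mix 93/162 = 57.4%, Formula N 7/10 = 70.0% → Formula N
Clay: the organic mix 1/5 = 20.0%, Formula N 48/120 = 40.0% → Formula N
Overall: the organic mix 101/182 = 55.5%, Formula N 82/176 = 46.6% → the organic mix
Formula N wins each soil group but the organic mix wins overall — the comparison reverses. Formula N's plots skew toward clay, which has a lower base rate.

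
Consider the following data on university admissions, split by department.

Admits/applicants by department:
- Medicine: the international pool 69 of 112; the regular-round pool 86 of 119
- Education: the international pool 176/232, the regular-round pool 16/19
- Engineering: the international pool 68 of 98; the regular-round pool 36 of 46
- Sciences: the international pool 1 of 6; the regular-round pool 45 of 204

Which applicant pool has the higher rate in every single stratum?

the regular-round pool

Medicine: the international pool 69/112 = 61.6%, the regular-round pool 86/119 = 72.3% → the regular-round pool
Education: the international pool 176/232 = 75.9%, the regular-round pool 16/19 = 84.2% → the regular-round pool
Engineering: the international pool 68/98 = 69.4%, the regular-round pool 36/46 = 78.3% → the regular-round pool
Sciences: the international pool 1/6 = 16.7%, the regular-round pool 45/204 = 22.1% → the regular-round pool
The regular-round pool has the higher rate in all 4 groups.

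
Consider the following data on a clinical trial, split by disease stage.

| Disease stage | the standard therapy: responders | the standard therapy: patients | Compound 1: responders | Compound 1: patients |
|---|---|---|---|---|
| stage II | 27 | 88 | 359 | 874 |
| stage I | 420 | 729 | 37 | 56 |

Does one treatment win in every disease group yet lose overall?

Stage II: the standard therapy 27/88 = 30.7%, Compound 1 359/874 = 41.1% → Compound 1
Stage I: the standard therapy 420/729 = 57.6%, Compound 1 37/56 = 66.1% → Compound 1
Overall: the standard therapy 447/817 = 54.7%, Compound 1 396/930 = 42.6% → the standard therapy
Compound 1 wins each disease group but the standard therapy wins overall — the comparison reverses. Compound 1's patients skew toward stage II, which has a lower base rate.

Yes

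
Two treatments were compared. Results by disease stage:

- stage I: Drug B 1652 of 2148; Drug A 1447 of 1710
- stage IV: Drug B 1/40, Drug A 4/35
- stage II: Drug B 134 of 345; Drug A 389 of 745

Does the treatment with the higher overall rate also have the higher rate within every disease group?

Yes

Stage I: Drug B 1652/2148 = 76.9%, Drug A 1447/1710 = 84.6% → Drug A
Stage IV: Drug B 1/40 = 2.5%, Drug A 4/35 = 11.4% → Drug A
Stage II: Drug B 134/345 = 38.8%, Drug A 389/745 = 52.2% → Drug A
Overall: Drug B 1787/2533 = 70.5%, Drug A 1840/2490 = 73.9% → Drug A
Drug A wins overall and in every disease group — no reversal.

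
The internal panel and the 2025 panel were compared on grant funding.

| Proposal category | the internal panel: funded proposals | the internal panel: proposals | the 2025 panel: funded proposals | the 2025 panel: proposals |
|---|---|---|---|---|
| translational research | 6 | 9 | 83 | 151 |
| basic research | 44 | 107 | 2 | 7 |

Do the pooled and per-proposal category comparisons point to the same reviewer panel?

Translational research: the internal panel 6/9 = 66.7%, the 2025 panel 83/151 = 55.0% → the internal panel
Basic research: the internal panel 44/107 = 41.1%, the 2025 panel 2/7 = 28.6% → the internal panel
Overall: the internal panel 50/116 = 43.1%, the 2025 panel 85/158 = 53.8% → the 2025 panel
The internal panel wins each proposal group but the 2025 panel wins overall — the comparison reverses. The internal panel's proposals skew toward basic research, which has a lower base rate.

No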